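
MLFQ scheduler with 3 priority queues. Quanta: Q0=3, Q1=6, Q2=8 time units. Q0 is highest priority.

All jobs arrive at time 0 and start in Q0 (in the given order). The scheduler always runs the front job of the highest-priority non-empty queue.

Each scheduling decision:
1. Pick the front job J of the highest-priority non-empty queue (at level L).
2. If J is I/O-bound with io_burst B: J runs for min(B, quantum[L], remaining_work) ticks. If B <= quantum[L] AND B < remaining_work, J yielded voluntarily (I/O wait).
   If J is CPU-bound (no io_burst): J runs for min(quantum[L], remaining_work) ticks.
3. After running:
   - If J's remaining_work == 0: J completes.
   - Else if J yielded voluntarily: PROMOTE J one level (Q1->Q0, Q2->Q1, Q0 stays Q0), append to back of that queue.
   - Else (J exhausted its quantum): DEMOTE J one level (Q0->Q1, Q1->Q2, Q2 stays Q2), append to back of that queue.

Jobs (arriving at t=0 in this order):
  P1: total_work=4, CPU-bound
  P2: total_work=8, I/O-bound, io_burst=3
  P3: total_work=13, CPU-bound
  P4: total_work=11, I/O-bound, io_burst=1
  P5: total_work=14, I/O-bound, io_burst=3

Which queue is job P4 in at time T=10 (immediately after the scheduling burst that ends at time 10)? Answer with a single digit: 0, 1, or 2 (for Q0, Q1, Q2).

Answer: 0

Derivation:
t=0-3: P1@Q0 runs 3, rem=1, quantum used, demote→Q1. Q0=[P2,P3,P4,P5] Q1=[P1] Q2=[]
t=3-6: P2@Q0 runs 3, rem=5, I/O yield, promote→Q0. Q0=[P3,P4,P5,P2] Q1=[P1] Q2=[]
t=6-9: P3@Q0 runs 3, rem=10, quantum used, demote→Q1. Q0=[P4,P5,P2] Q1=[P1,P3] Q2=[]
t=9-10: P4@Q0 runs 1, rem=10, I/O yield, promote→Q0. Q0=[P5,P2,P4] Q1=[P1,P3] Q2=[]
t=10-13: P5@Q0 runs 3, rem=11, I/O yield, promote→Q0. Q0=[P2,P4,P5] Q1=[P1,P3] Q2=[]
t=13-16: P2@Q0 runs 3, rem=2, I/O yield, promote→Q0. Q0=[P4,P5,P2] Q1=[P1,P3] Q2=[]
t=16-17: P4@Q0 runs 1, rem=9, I/O yield, promote→Q0. Q0=[P5,P2,P4] Q1=[P1,P3] Q2=[]
t=17-20: P5@Q0 runs 3, rem=8, I/O yield, promote→Q0. Q0=[P2,P4,P5] Q1=[P1,P3] Q2=[]
t=20-22: P2@Q0 runs 2, rem=0, completes. Q0=[P4,P5] Q1=[P1,P3] Q2=[]
t=22-23: P4@Q0 runs 1, rem=8, I/O yield, promote→Q0. Q0=[P5,P4] Q1=[P1,P3] Q2=[]
t=23-26: P5@Q0 runs 3, rem=5, I/O yield, promote→Q0. Q0=[P4,P5] Q1=[P1,P3] Q2=[]
t=26-27: P4@Q0 runs 1, rem=7, I/O yield, promote→Q0. Q0=[P5,P4] Q1=[P1,P3] Q2=[]
t=27-30: P5@Q0 runs 3, rem=2, I/O yield, promote→Q0. Q0=[P4,P5] Q1=[P1,P3] Q2=[]
t=30-31: P4@Q0 runs 1, rem=6, I/O yield, promote→Q0. Q0=[P5,P4] Q1=[P1,P3] Q2=[]
t=31-33: P5@Q0 runs 2, rem=0, completes. Q0=[P4] Q1=[P1,P3] Q2=[]
t=33-34: P4@Q0 runs 1, rem=5, I/O yield, promote→Q0. Q0=[P4] Q1=[P1,P3] Q2=[]
t=34-35: P4@Q0 runs 1, rem=4, I/O yield, promote→Q0. Q0=[P4] Q1=[P1,P3] Q2=[]
t=35-36: P4@Q0 runs 1, rem=3, I/O yield, promote→Q0. Q0=[P4] Q1=[P1,P3] Q2=[]
t=36-37: P4@Q0 runs 1, rem=2, I/O yield, promote→Q0. Q0=[P4] Q1=[P1,P3] Q2=[]
t=37-38: P4@Q0 runs 1, rem=1, I/O yield, promote→Q0. Q0=[P4] Q1=[P1,P3] Q2=[]
t=38-39: P4@Q0 runs 1, rem=0, completes. Q0=[] Q1=[P1,P3] Q2=[]
t=39-40: P1@Q1 runs 1, rem=0, completes. Q0=[] Q1=[P3] Q2=[]
t=40-46: P3@Q1 runs 6, rem=4, quantum used, demote→Q2. Q0=[] Q1=[] Q2=[P3]
t=46-50: P3@Q2 runs 4, rem=0, completes. Q0=[] Q1=[] Q2=[]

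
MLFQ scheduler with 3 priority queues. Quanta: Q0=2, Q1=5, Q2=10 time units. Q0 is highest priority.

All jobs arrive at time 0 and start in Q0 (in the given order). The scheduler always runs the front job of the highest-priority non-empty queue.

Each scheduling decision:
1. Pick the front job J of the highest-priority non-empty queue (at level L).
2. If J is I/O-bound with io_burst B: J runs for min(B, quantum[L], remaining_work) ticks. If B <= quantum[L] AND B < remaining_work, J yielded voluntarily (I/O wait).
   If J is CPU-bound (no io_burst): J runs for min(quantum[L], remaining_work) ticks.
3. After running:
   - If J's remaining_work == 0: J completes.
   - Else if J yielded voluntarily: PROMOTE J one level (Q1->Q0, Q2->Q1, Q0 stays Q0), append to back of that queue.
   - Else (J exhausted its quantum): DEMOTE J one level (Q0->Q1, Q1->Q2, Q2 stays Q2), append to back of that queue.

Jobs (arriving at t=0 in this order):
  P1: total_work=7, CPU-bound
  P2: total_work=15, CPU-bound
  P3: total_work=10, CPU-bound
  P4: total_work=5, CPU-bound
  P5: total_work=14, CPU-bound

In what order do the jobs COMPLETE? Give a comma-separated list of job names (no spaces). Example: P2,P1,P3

t=0-2: P1@Q0 runs 2, rem=5, quantum used, demote→Q1. Q0=[P2,P3,P4,P5] Q1=[P1] Q2=[]
t=2-4: P2@Q0 runs 2, rem=13, quantum used, demote→Q1. Q0=[P3,P4,P5] Q1=[P1,P2] Q2=[]
t=4-6: P3@Q0 runs 2, rem=8, quantum used, demote→Q1. Q0=[P4,P5] Q1=[P1,P2,P3] Q2=[]
t=6-8: P4@Q0 runs 2, rem=3, quantum used, demote→Q1. Q0=[P5] Q1=[P1,P2,P3,P4] Q2=[]
t=8-10: P5@Q0 runs 2, rem=12, quantum used, demote→Q1. Q0=[] Q1=[P1,P2,P3,P4,P5] Q2=[]
t=10-15: P1@Q1 runs 5, rem=0, completes. Q0=[] Q1=[P2,P3,P4,P5] Q2=[]
t=15-20: P2@Q1 runs 5, rem=8, quantum used, demote→Q2. Q0=[] Q1=[P3,P4,P5] Q2=[P2]
t=20-25: P3@Q1 runs 5, rem=3, quantum used, demote→Q2. Q0=[] Q1=[P4,P5] Q2=[P2,P3]
t=25-28: P4@Q1 runs 3, rem=0, completes. Q0=[] Q1=[P5] Q2=[P2,P3]
t=28-33: P5@Q1 runs 5, rem=7, quantum used, demote→Q2. Q0=[] Q1=[] Q2=[P2,P3,P5]
t=33-41: P2@Q2 runs 8, rem=0, completes. Q0=[] Q1=[] Q2=[P3,P5]
t=41-44: P3@Q2 runs 3, rem=0, completes. Q0=[] Q1=[] Q2=[P5]
t=44-51: P5@Q2 runs 7, rem=0, completes. Q0=[] Q1=[] Q2=[]

Answer: P1,P4,P2,P3,P5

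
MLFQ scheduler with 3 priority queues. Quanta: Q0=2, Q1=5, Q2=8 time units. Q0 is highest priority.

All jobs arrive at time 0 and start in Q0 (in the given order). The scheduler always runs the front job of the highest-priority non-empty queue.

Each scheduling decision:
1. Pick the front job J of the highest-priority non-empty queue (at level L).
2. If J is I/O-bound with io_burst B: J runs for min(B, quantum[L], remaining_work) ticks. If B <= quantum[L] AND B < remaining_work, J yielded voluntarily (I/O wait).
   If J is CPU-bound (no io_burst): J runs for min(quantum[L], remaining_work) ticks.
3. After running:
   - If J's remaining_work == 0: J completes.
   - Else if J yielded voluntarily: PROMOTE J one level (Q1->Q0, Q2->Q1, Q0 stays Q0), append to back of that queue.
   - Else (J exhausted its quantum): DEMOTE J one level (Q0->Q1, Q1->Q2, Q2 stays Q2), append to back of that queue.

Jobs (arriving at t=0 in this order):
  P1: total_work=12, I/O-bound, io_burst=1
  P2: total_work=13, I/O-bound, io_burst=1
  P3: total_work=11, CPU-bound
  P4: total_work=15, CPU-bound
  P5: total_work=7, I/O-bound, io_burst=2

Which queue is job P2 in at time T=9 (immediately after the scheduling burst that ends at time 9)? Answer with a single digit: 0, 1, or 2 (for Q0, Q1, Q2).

t=0-1: P1@Q0 runs 1, rem=11, I/O yield, promote→Q0. Q0=[P2,P3,P4,P5,P1] Q1=[] Q2=[]
t=1-2: P2@Q0 runs 1, rem=12, I/O yield, promote→Q0. Q0=[P3,P4,P5,P1,P2] Q1=[] Q2=[]
t=2-4: P3@Q0 runs 2, rem=9, quantum used, demote→Q1. Q0=[P4,P5,P1,P2] Q1=[P3] Q2=[]
t=4-6: P4@Q0 runs 2, rem=13, quantum used, demote→Q1. Q0=[P5,P1,P2] Q1=[P3,P4] Q2=[]
t=6-8: P5@Q0 runs 2, rem=5, I/O yield, promote→Q0. Q0=[P1,P2,P5] Q1=[P3,P4] Q2=[]
t=8-9: P1@Q0 runs 1, rem=10, I/O yield, promote→Q0. Q0=[P2,P5,P1] Q1=[P3,P4] Q2=[]
t=9-10: P2@Q0 runs 1, rem=11, I/O yield, promote→Q0. Q0=[P5,P1,P2] Q1=[P3,P4] Q2=[]
t=10-12: P5@Q0 runs 2, rem=3, I/O yield, promote→Q0. Q0=[P1,P2,P5] Q1=[P3,P4] Q2=[]
t=12-13: P1@Q0 runs 1, rem=9, I/O yield, promote→Q0. Q0=[P2,P5,P1] Q1=[P3,P4] Q2=[]
t=13-14: P2@Q0 runs 1, rem=10, I/O yield, promote→Q0. Q0=[P5,P1,P2] Q1=[P3,P4] Q2=[]
t=14-16: P5@Q0 runs 2, rem=1, I/O yield, promote→Q0. Q0=[P1,P2,P5] Q1=[P3,P4] Q2=[]
t=16-17: P1@Q0 runs 1, rem=8, I/O yield, promote→Q0. Q0=[P2,P5,P1] Q1=[P3,P4] Q2=[]
t=17-18: P2@Q0 runs 1, rem=9, I/O yield, promote→Q0. Q0=[P5,P1,P2] Q1=[P3,P4] Q2=[]
t=18-19: P5@Q0 runs 1, rem=0, completes. Q0=[P1,P2] Q1=[P3,P4] Q2=[]
t=19-20: P1@Q0 runs 1, rem=7, I/O yield, promote→Q0. Q0=[P2,P1] Q1=[P3,P4] Q2=[]
t=20-21: P2@Q0 runs 1, rem=8, I/O yield, promote→Q0. Q0=[P1,P2] Q1=[P3,P4] Q2=[]
t=21-22: P1@Q0 runs 1, rem=6, I/O yield, promote→Q0. Q0=[P2,P1] Q1=[P3,P4] Q2=[]
t=22-23: P2@Q0 runs 1, rem=7, I/O yield, promote→Q0. Q0=[P1,P2] Q1=[P3,P4] Q2=[]
t=23-24: P1@Q0 runs 1, rem=5, I/O yield, promote→Q0. Q0=[P2,P1] Q1=[P3,P4] Q2=[]
t=24-25: P2@Q0 runs 1, rem=6, I/O yield, promote→Q0. Q0=[P1,P2] Q1=[P3,P4] Q2=[]
t=25-26: P1@Q0 runs 1, rem=4, I/O yield, promote→Q0. Q0=[P2,P1] Q1=[P3,P4] Q2=[]
t=26-27: P2@Q0 runs 1, rem=5, I/O yield, promote→Q0. Q0=[P1,P2] Q1=[P3,P4] Q2=[]
t=27-28: P1@Q0 runs 1, rem=3, I/O yield, promote→Q0. Q0=[P2,P1] Q1=[P3,P4] Q2=[]
t=28-29: P2@Q0 runs 1, rem=4, I/O yield, promote→Q0. Q0=[P1,P2] Q1=[P3,P4] Q2=[]
t=29-30: P1@Q0 runs 1, rem=2, I/O yield, promote→Q0. Q0=[P2,P1] Q1=[P3,P4] Q2=[]
t=30-31: P2@Q0 runs 1, rem=3, I/O yield, promote→Q0. Q0=[P1,P2] Q1=[P3,P4] Q2=[]
t=31-32: P1@Q0 runs 1, rem=1, I/O yield, promote→Q0. Q0=[P2,P1] Q1=[P3,P4] Q2=[]
t=32-33: P2@Q0 runs 1, rem=2, I/O yield, promote→Q0. Q0=[P1,P2] Q1=[P3,P4] Q2=[]
t=33-34: P1@Q0 runs 1, rem=0, completes. Q0=[P2] Q1=[P3,P4] Q2=[]
t=34-35: P2@Q0 runs 1, rem=1, I/O yield, promote→Q0. Q0=[P2] Q1=[P3,P4] Q2=[]
t=35-36: P2@Q0 runs 1, rem=0, completes. Q0=[] Q1=[P3,P4] Q2=[]
t=36-41: P3@Q1 runs 5, rem=4, quantum used, demote→Q2. Q0=[] Q1=[P4] Q2=[P3]
t=41-46: P4@Q1 runs 5, rem=8, quantum used, demote→Q2. Q0=[] Q1=[] Q2=[P3,P4]
t=46-50: P3@Q2 runs 4, rem=0, completes. Q0=[] Q1=[] Q2=[P4]
t=50-58: P4@Q2 runs 8, rem=0, completes. Q0=[] Q1=[] Q2=[]

Answer: 0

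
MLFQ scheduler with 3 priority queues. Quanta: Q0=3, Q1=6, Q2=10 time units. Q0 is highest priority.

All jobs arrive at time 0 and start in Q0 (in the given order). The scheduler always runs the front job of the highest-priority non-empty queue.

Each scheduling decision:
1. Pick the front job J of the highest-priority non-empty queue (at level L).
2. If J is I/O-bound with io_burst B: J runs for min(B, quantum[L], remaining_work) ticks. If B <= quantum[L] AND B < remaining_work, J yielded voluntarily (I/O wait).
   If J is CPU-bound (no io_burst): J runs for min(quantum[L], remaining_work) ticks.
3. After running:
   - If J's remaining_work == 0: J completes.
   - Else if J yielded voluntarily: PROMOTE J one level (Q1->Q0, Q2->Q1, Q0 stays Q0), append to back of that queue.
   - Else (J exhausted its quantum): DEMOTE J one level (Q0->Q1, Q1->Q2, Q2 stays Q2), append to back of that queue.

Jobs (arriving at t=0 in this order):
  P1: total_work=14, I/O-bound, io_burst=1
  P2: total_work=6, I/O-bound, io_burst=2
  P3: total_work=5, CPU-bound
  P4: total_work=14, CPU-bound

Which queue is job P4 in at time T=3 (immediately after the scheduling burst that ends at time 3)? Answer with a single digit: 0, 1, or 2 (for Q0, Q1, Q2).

t=0-1: P1@Q0 runs 1, rem=13, I/O yield, promote→Q0. Q0=[P2,P3,P4,P1] Q1=[] Q2=[]
t=1-3: P2@Q0 runs 2, rem=4, I/O yield, promote→Q0. Q0=[P3,P4,P1,P2] Q1=[] Q2=[]
t=3-6: P3@Q0 runs 3, rem=2, quantum used, demote→Q1. Q0=[P4,P1,P2] Q1=[P3] Q2=[]
t=6-9: P4@Q0 runs 3, rem=11, quantum used, demote→Q1. Q0=[P1,P2] Q1=[P3,P4] Q2=[]
t=9-10: P1@Q0 runs 1, rem=12, I/O yield, promote→Q0. Q0=[P2,P1] Q1=[P3,P4] Q2=[]
t=10-12: P2@Q0 runs 2, rem=2, I/O yield, promote→Q0. Q0=[P1,P2] Q1=[P3,P4] Q2=[]
t=12-13: P1@Q0 runs 1, rem=11, I/O yield, promote→Q0. Q0=[P2,P1] Q1=[P3,P4] Q2=[]
t=13-15: P2@Q0 runs 2, rem=0, completes. Q0=[P1] Q1=[P3,P4] Q2=[]
t=15-16: P1@Q0 runs 1, rem=10, I/O yield, promote→Q0. Q0=[P1] Q1=[P3,P4] Q2=[]
t=16-17: P1@Q0 runs 1, rem=9, I/O yield, promote→Q0. Q0=[P1] Q1=[P3,P4] Q2=[]
t=17-18: P1@Q0 runs 1, rem=8, I/O yield, promote→Q0. Q0=[P1] Q1=[P3,P4] Q2=[]
t=18-19: P1@Q0 runs 1, rem=7, I/O yield, promote→Q0. Q0=[P1] Q1=[P3,P4] Q2=[]
t=19-20: P1@Q0 runs 1, rem=6, I/O yield, promote→Q0. Q0=[P1] Q1=[P3,P4] Q2=[]
t=20-21: P1@Q0 runs 1, rem=5, I/O yield, promote→Q0. Q0=[P1] Q1=[P3,P4] Q2=[]
t=21-22: P1@Q0 runs 1, rem=4, I/O yield, promote→Q0. Q0=[P1] Q1=[P3,P4] Q2=[]
t=22-23: P1@Q0 runs 1, rem=3, I/O yield, promote→Q0. Q0=[P1] Q1=[P3,P4] Q2=[]
t=23-24: P1@Q0 runs 1, rem=2, I/O yield, promote→Q0. Q0=[P1] Q1=[P3,P4] Q2=[]
t=24-25: P1@Q0 runs 1, rem=1, I/O yield, promote→Q0. Q0=[P1] Q1=[P3,P4] Q2=[]
t=25-26: P1@Q0 runs 1, rem=0, completes. Q0=[] Q1=[P3,P4] Q2=[]
t=26-28: P3@Q1 runs 2, rem=0, completes. Q0=[] Q1=[P4] Q2=[]
t=28-34: P4@Q1 runs 6, rem=5, quantum used, demote→Q2. Q0=[] Q1=[] Q2=[P4]
t=34-39: P4@Q2 runs 5, rem=0, completes. Q0=[] Q1=[] Q2=[]

Answer: 0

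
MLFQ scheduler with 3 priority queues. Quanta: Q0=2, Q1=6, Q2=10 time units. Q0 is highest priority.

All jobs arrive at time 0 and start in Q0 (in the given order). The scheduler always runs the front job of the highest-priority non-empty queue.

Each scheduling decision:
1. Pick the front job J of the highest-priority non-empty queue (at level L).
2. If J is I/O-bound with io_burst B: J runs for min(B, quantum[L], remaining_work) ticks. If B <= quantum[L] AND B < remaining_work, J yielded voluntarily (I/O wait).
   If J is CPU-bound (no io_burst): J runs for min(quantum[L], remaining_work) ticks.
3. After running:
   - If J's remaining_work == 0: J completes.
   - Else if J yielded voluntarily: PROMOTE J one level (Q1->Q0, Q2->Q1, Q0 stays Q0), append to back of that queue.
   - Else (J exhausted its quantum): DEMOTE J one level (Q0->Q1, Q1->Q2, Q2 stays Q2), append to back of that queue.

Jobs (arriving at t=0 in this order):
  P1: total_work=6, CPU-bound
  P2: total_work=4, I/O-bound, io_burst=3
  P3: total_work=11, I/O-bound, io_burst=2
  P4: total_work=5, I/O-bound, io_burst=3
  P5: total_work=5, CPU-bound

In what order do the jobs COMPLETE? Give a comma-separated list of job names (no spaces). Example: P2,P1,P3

t=0-2: P1@Q0 runs 2, rem=4, quantum used, demote→Q1. Q0=[P2,P3,P4,P5] Q1=[P1] Q2=[]
t=2-4: P2@Q0 runs 2, rem=2, quantum used, demote→Q1. Q0=[P3,P4,P5] Q1=[P1,P2] Q2=[]
t=4-6: P3@Q0 runs 2, rem=9, I/O yield, promote→Q0. Q0=[P4,P5,P3] Q1=[P1,P2] Q2=[]
t=6-8: P4@Q0 runs 2, rem=3, quantum used, demote→Q1. Q0=[P5,P3] Q1=[P1,P2,P4] Q2=[]
t=8-10: P5@Q0 runs 2, rem=3, quantum used, demote→Q1. Q0=[P3] Q1=[P1,P2,P4,P5] Q2=[]
t=10-12: P3@Q0 runs 2, rem=7, I/O yield, promote→Q0. Q0=[P3] Q1=[P1,P2,P4,P5] Q2=[]
t=12-14: P3@Q0 runs 2, rem=5, I/O yield, promote→Q0. Q0=[P3] Q1=[P1,P2,P4,P5] Q2=[]
t=14-16: P3@Q0 runs 2, rem=3, I/O yield, promote→Q0. Q0=[P3] Q1=[P1,P2,P4,P5] Q2=[]
t=16-18: P3@Q0 runs 2, rem=1, I/O yield, promote→Q0. Q0=[P3] Q1=[P1,P2,P4,P5] Q2=[]
t=18-19: P3@Q0 runs 1, rem=0, completes. Q0=[] Q1=[P1,P2,P4,P5] Q2=[]
t=19-23: P1@Q1 runs 4, rem=0, completes. Q0=[] Q1=[P2,P4,P5] Q2=[]
t=23-25: P2@Q1 runs 2, rem=0, completes. Q0=[] Q1=[P4,P5] Q2=[]
t=25-28: P4@Q1 runs 3, rem=0, completes. Q0=[] Q1=[P5] Q2=[]
t=28-31: P5@Q1 runs 3, rem=0, completes. Q0=[] Q1=[] Q2=[]

Answer: P3,P1,P2,P4,P5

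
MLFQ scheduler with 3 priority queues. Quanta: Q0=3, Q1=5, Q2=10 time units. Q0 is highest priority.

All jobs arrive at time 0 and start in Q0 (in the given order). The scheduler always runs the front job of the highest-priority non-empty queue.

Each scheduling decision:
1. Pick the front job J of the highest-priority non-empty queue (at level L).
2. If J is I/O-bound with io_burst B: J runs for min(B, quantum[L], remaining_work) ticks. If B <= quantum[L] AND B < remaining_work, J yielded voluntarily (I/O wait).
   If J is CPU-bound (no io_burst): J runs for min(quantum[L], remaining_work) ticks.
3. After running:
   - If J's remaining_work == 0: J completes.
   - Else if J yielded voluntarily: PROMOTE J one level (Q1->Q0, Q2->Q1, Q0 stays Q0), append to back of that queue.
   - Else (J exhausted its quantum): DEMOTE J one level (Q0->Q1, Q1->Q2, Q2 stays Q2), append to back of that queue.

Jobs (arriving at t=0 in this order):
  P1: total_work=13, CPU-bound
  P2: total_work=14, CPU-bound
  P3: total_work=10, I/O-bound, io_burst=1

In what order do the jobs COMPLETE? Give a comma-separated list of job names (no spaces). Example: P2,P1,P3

t=0-3: P1@Q0 runs 3, rem=10, quantum used, demote→Q1. Q0=[P2,P3] Q1=[P1] Q2=[]
t=3-6: P2@Q0 runs 3, rem=11, quantum used, demote→Q1. Q0=[P3] Q1=[P1,P2] Q2=[]
t=6-7: P3@Q0 runs 1, rem=9, I/O yield, promote→Q0. Q0=[P3] Q1=[P1,P2] Q2=[]
t=7-8: P3@Q0 runs 1, rem=8, I/O yield, promote→Q0. Q0=[P3] Q1=[P1,P2] Q2=[]
t=8-9: P3@Q0 runs 1, rem=7, I/O yield, promote→Q0. Q0=[P3] Q1=[P1,P2] Q2=[]
t=9-10: P3@Q0 runs 1, rem=6, I/O yield, promote→Q0. Q0=[P3] Q1=[P1,P2] Q2=[]
t=10-11: P3@Q0 runs 1, rem=5, I/O yield, promote→Q0. Q0=[P3] Q1=[P1,P2] Q2=[]
t=11-12: P3@Q0 runs 1, rem=4, I/O yield, promote→Q0. Q0=[P3] Q1=[P1,P2] Q2=[]
t=12-13: P3@Q0 runs 1, rem=3, I/O yield, promote→Q0. Q0=[P3] Q1=[P1,P2] Q2=[]
t=13-14: P3@Q0 runs 1, rem=2, I/O yield, promote→Q0. Q0=[P3] Q1=[P1,P2] Q2=[]
t=14-15: P3@Q0 runs 1, rem=1, I/O yield, promote→Q0. Q0=[P3] Q1=[P1,P2] Q2=[]
t=15-16: P3@Q0 runs 1, rem=0, completes. Q0=[] Q1=[P1,P2] Q2=[]
t=16-21: P1@Q1 runs 5, rem=5, quantum used, demote→Q2. Q0=[] Q1=[P2] Q2=[P1]
t=21-26: P2@Q1 runs 5, rem=6, quantum used, demote→Q2. Q0=[] Q1=[] Q2=[P1,P2]
t=26-31: P1@Q2 runs 5, rem=0, completes. Q0=[] Q1=[] Q2=[P2]
t=31-37: P2@Q2 runs 6, rem=0, completes. Q0=[] Q1=[] Q2=[]

Answer: P3,P1,P2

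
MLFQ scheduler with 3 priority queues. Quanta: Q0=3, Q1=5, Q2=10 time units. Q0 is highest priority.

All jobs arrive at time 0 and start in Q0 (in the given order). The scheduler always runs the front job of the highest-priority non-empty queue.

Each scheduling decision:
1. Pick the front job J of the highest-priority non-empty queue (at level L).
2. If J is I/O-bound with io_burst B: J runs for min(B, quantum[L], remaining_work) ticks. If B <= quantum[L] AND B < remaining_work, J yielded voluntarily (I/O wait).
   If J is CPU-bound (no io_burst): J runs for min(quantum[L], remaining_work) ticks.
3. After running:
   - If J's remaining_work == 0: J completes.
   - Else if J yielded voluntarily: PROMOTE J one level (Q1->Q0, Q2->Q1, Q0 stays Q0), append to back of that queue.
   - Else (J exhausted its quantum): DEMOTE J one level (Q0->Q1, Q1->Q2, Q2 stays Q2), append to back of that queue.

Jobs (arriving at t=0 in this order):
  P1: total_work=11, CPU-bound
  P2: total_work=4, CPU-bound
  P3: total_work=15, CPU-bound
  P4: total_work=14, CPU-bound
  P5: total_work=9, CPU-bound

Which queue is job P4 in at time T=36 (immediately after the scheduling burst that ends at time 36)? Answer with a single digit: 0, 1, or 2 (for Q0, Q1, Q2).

t=0-3: P1@Q0 runs 3, rem=8, quantum used, demote→Q1. Q0=[P2,P3,P4,P5] Q1=[P1] Q2=[]
t=3-6: P2@Q0 runs 3, rem=1, quantum used, demote→Q1. Q0=[P3,P4,P5] Q1=[P1,P2] Q2=[]
t=6-9: P3@Q0 runs 3, rem=12, quantum used, demote→Q1. Q0=[P4,P5] Q1=[P1,P2,P3] Q2=[]
t=9-12: P4@Q0 runs 3, rem=11, quantum used, demote→Q1. Q0=[P5] Q1=[P1,P2,P3,P4] Q2=[]
t=12-15: P5@Q0 runs 3, rem=6, quantum used, demote→Q1. Q0=[] Q1=[P1,P2,P3,P4,P5] Q2=[]
t=15-20: P1@Q1 runs 5, rem=3, quantum used, demote→Q2. Q0=[] Q1=[P2,P3,P4,P5] Q2=[P1]
t=20-21: P2@Q1 runs 1, rem=0, completes. Q0=[] Q1=[P3,P4,P5] Q2=[P1]
t=21-26: P3@Q1 runs 5, rem=7, quantum used, demote→Q2. Q0=[] Q1=[P4,P5] Q2=[P1,P3]
t=26-31: P4@Q1 runs 5, rem=6, quantum used, demote→Q2. Q0=[] Q1=[P5] Q2=[P1,P3,P4]
t=31-36: P5@Q1 runs 5, rem=1, quantum used, demote→Q2. Q0=[] Q1=[] Q2=[P1,P3,P4,P5]
t=36-39: P1@Q2 runs 3, rem=0, completes. Q0=[] Q1=[] Q2=[P3,P4,P5]
t=39-46: P3@Q2 runs 7, rem=0, completes. Q0=[] Q1=[] Q2=[P4,P5]
t=46-52: P4@Q2 runs 6, rem=0, completes. Q0=[] Q1=[] Q2=[P5]
t=52-53: P5@Q2 runs 1, rem=0, completes. Q0=[] Q1=[] Q2=[]

Answer: 2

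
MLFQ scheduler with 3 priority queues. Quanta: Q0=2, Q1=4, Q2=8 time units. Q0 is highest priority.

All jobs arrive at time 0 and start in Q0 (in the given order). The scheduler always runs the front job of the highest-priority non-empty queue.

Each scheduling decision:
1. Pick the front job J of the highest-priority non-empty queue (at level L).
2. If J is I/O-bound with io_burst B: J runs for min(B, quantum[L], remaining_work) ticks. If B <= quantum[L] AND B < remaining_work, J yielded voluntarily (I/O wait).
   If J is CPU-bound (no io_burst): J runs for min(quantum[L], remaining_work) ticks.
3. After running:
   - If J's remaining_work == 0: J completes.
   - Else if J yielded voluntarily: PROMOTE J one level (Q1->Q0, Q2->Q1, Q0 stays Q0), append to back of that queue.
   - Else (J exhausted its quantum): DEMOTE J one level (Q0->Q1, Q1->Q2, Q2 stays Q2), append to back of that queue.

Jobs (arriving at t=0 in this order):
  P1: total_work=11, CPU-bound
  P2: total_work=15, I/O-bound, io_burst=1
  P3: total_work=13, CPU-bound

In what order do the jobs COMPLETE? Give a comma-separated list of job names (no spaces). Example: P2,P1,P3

t=0-2: P1@Q0 runs 2, rem=9, quantum used, demote→Q1. Q0=[P2,P3] Q1=[P1] Q2=[]
t=2-3: P2@Q0 runs 1, rem=14, I/O yield, promote→Q0. Q0=[P3,P2] Q1=[P1] Q2=[]
t=3-5: P3@Q0 runs 2, rem=11, quantum used, demote→Q1. Q0=[P2] Q1=[P1,P3] Q2=[]
t=5-6: P2@Q0 runs 1, rem=13, I/O yield, promote→Q0. Q0=[P2] Q1=[P1,P3] Q2=[]
t=6-7: P2@Q0 runs 1, rem=12, I/O yield, promote→Q0. Q0=[P2] Q1=[P1,P3] Q2=[]
t=7-8: P2@Q0 runs 1, rem=11, I/O yield, promote→Q0. Q0=[P2] Q1=[P1,P3] Q2=[]
t=8-9: P2@Q0 runs 1, rem=10, I/O yield, promote→Q0. Q0=[P2] Q1=[P1,P3] Q2=[]
t=9-10: P2@Q0 runs 1, rem=9, I/O yield, promote→Q0. Q0=[P2] Q1=[P1,P3] Q2=[]
t=10-11: P2@Q0 runs 1, rem=8, I/O yield, promote→Q0. Q0=[P2] Q1=[P1,P3] Q2=[]
t=11-12: P2@Q0 runs 1, rem=7, I/O yield, promote→Q0. Q0=[P2] Q1=[P1,P3] Q2=[]
t=12-13: P2@Q0 runs 1, rem=6, I/O yield, promote→Q0. Q0=[P2] Q1=[P1,P3] Q2=[]
t=13-14: P2@Q0 runs 1, rem=5, I/O yield, promote→Q0. Q0=[P2] Q1=[P1,P3] Q2=[]
t=14-15: P2@Q0 runs 1, rem=4, I/O yield, promote→Q0. Q0=[P2] Q1=[P1,P3] Q2=[]
t=15-16: P2@Q0 runs 1, rem=3, I/O yield, promote→Q0. Q0=[P2] Q1=[P1,P3] Q2=[]
t=16-17: P2@Q0 runs 1, rem=2, I/O yield, promote→Q0. Q0=[P2] Q1=[P1,P3] Q2=[]
t=17-18: P2@Q0 runs 1, rem=1, I/O yield, promote→Q0. Q0=[P2] Q1=[P1,P3] Q2=[]
t=18-19: P2@Q0 runs 1, rem=0, completes. Q0=[] Q1=[P1,P3] Q2=[]
t=19-23: P1@Q1 runs 4, rem=5, quantum used, demote→Q2. Q0=[] Q1=[P3] Q2=[P1]
t=23-27: P3@Q1 runs 4, rem=7, quantum used, demote→Q2. Q0=[] Q1=[] Q2=[P1,P3]
t=27-32: P1@Q2 runs 5, rem=0, completes. Q0=[] Q1=[] Q2=[P3]
t=32-39: P3@Q2 runs 7, rem=0, completes. Q0=[] Q1=[] Q2=[]

Answer: P2,P1,P3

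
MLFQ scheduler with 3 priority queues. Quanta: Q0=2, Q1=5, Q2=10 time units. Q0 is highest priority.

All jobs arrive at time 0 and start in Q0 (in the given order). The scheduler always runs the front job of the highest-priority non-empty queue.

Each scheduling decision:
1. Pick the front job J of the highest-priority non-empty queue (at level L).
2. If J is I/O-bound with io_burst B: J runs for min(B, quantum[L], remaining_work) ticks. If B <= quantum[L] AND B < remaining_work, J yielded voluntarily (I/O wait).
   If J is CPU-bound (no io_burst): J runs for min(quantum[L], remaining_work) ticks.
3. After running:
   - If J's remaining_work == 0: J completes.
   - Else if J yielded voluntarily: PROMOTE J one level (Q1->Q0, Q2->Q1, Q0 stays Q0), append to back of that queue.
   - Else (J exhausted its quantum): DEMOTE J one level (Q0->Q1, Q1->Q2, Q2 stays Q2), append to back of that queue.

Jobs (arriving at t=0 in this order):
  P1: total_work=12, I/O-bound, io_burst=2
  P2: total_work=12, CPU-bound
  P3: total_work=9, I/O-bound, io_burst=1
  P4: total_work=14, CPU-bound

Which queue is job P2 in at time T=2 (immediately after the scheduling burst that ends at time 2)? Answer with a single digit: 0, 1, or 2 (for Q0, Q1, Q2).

Answer: 0

Derivation:
t=0-2: P1@Q0 runs 2, rem=10, I/O yield, promote→Q0. Q0=[P2,P3,P4,P1] Q1=[] Q2=[]
t=2-4: P2@Q0 runs 2, rem=10, quantum used, demote→Q1. Q0=[P3,P4,P1] Q1=[P2] Q2=[]
t=4-5: P3@Q0 runs 1, rem=8, I/O yield, promote→Q0. Q0=[P4,P1,P3] Q1=[P2] Q2=[]
t=5-7: P4@Q0 runs 2, rem=12, quantum used, demote→Q1. Q0=[P1,P3] Q1=[P2,P4] Q2=[]
t=7-9: P1@Q0 runs 2, rem=8, I/O yield, promote→Q0. Q0=[P3,P1] Q1=[P2,P4] Q2=[]
t=9-10: P3@Q0 runs 1, rem=7, I/O yield, promote→Q0. Q0=[P1,P3] Q1=[P2,P4] Q2=[]
t=10-12: P1@Q0 runs 2, rem=6, I/O yield, promote→Q0. Q0=[P3,P1] Q1=[P2,P4] Q2=[]
t=12-13: P3@Q0 runs 1, rem=6, I/O yield, promote→Q0. Q0=[P1,P3] Q1=[P2,P4] Q2=[]
t=13-15: P1@Q0 runs 2, rem=4, I/O yield, promote→Q0. Q0=[P3,P1] Q1=[P2,P4] Q2=[]
t=15-16: P3@Q0 runs 1, rem=5, I/O yield, promote→Q0. Q0=[P1,P3] Q1=[P2,P4] Q2=[]
t=16-18: P1@Q0 runs 2, rem=2, I/O yield, promote→Q0. Q0=[P3,P1] Q1=[P2,P4] Q2=[]
t=18-19: P3@Q0 runs 1, rem=4, I/O yield, promote→Q0. Q0=[P1,P3] Q1=[P2,P4] Q2=[]
t=19-21: P1@Q0 runs 2, rem=0, completes. Q0=[P3] Q1=[P2,P4] Q2=[]
t=21-22: P3@Q0 runs 1, rem=3, I/O yield, promote→Q0. Q0=[P3] Q1=[P2,P4] Q2=[]
t=22-23: P3@Q0 runs 1, rem=2, I/O yield, promote→Q0. Q0=[P3] Q1=[P2,P4] Q2=[]
t=23-24: P3@Q0 runs 1, rem=1, I/O yield, promote→Q0. Q0=[P3] Q1=[P2,P4] Q2=[]
t=24-25: P3@Q0 runs 1, rem=0, completes. Q0=[] Q1=[P2,P4] Q2=[]
t=25-30: P2@Q1 runs 5, rem=5, quantum used, demote→Q2. Q0=[] Q1=[P4] Q2=[P2]
t=30-35: P4@Q1 runs 5, rem=7, quantum used, demote→Q2. Q0=[] Q1=[] Q2=[P2,P4]
t=35-40: P2@Q2 runs 5, rem=0, completes. Q0=[] Q1=[] Q2=[P4]
t=40-47: P4@Q2 runs 7, rem=0, completes. Q0=[] Q1=[] Q2=[]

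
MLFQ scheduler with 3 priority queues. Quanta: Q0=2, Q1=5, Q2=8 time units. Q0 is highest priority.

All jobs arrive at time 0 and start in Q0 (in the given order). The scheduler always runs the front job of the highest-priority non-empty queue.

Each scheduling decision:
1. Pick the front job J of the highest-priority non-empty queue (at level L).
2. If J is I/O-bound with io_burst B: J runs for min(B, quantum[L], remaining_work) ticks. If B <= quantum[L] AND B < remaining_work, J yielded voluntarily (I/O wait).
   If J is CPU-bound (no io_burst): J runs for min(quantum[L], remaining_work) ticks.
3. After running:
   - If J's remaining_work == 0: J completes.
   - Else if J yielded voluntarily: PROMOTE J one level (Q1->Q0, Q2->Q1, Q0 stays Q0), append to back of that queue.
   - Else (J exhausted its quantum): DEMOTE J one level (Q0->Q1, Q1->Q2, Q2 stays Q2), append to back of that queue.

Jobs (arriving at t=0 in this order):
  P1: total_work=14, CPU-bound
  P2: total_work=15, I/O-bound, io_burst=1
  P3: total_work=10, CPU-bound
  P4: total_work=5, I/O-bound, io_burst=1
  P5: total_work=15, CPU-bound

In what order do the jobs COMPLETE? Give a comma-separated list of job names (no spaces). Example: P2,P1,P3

t=0-2: P1@Q0 runs 2, rem=12, quantum used, demote→Q1. Q0=[P2,P3,P4,P5] Q1=[P1] Q2=[]
t=2-3: P2@Q0 runs 1, rem=14, I/O yield, promote→Q0. Q0=[P3,P4,P5,P2] Q1=[P1] Q2=[]
t=3-5: P3@Q0 runs 2, rem=8, quantum used, demote→Q1. Q0=[P4,P5,P2] Q1=[P1,P3] Q2=[]
t=5-6: P4@Q0 runs 1, rem=4, I/O yield, promote→Q0. Q0=[P5,P2,P4] Q1=[P1,P3] Q2=[]
t=6-8: P5@Q0 runs 2, rem=13, quantum used, demote→Q1. Q0=[P2,P4] Q1=[P1,P3,P5] Q2=[]
t=8-9: P2@Q0 runs 1, rem=13, I/O yield, promote→Q0. Q0=[P4,P2] Q1=[P1,P3,P5] Q2=[]
t=9-10: P4@Q0 runs 1, rem=3, I/O yield, promote→Q0. Q0=[P2,P4] Q1=[P1,P3,P5] Q2=[]
t=10-11: P2@Q0 runs 1, rem=12, I/O yield, promote→Q0. Q0=[P4,P2] Q1=[P1,P3,P5] Q2=[]
t=11-12: P4@Q0 runs 1, rem=2, I/O yield, promote→Q0. Q0=[P2,P4] Q1=[P1,P3,P5] Q2=[]
t=12-13: P2@Q0 runs 1, rem=11, I/O yield, promote→Q0. Q0=[P4,P2] Q1=[P1,P3,P5] Q2=[]
t=13-14: P4@Q0 runs 1, rem=1, I/O yield, promote→Q0. Q0=[P2,P4] Q1=[P1,P3,P5] Q2=[]
t=14-15: P2@Q0 runs 1, rem=10, I/O yield, promote→Q0. Q0=[P4,P2] Q1=[P1,P3,P5] Q2=[]
t=15-16: P4@Q0 runs 1, rem=0, completes. Q0=[P2] Q1=[P1,P3,P5] Q2=[]
t=16-17: P2@Q0 runs 1, rem=9, I/O yield, promote→Q0. Q0=[P2] Q1=[P1,P3,P5] Q2=[]
t=17-18: P2@Q0 runs 1, rem=8, I/O yield, promote→Q0. Q0=[P2] Q1=[P1,P3,P5] Q2=[]
t=18-19: P2@Q0 runs 1, rem=7, I/O yield, promote→Q0. Q0=[P2] Q1=[P1,P3,P5] Q2=[]
t=19-20: P2@Q0 runs 1, rem=6, I/O yield, promote→Q0. Q0=[P2] Q1=[P1,P3,P5] Q2=[]
t=20-21: P2@Q0 runs 1, rem=5, I/O yield, promote→Q0. Q0=[P2] Q1=[P1,P3,P5] Q2=[]
t=21-22: P2@Q0 runs 1, rem=4, I/O yield, promote→Q0. Q0=[P2] Q1=[P1,P3,P5] Q2=[]
t=22-23: P2@Q0 runs 1, rem=3, I/O yield, promote→Q0. Q0=[P2] Q1=[P1,P3,P5] Q2=[]
t=23-24: P2@Q0 runs 1, rem=2, I/O yield, promote→Q0. Q0=[P2] Q1=[P1,P3,P5] Q2=[]
t=24-25: P2@Q0 runs 1, rem=1, I/O yield, promote→Q0. Q0=[P2] Q1=[P1,P3,P5] Q2=[]
t=25-26: P2@Q0 runs 1, rem=0, completes. Q0=[] Q1=[P1,P3,P5] Q2=[]
t=26-31: P1@Q1 runs 5, rem=7, quantum used, demote→Q2. Q0=[] Q1=[P3,P5] Q2=[P1]
t=31-36: P3@Q1 runs 5, rem=3, quantum used, demote→Q2. Q0=[] Q1=[P5] Q2=[P1,P3]
t=36-41: P5@Q1 runs 5, rem=8, quantum used, demote→Q2. Q0=[] Q1=[] Q2=[P1,P3,P5]
t=41-48: P1@Q2 runs 7, rem=0, completes. Q0=[] Q1=[] Q2=[P3,P5]
t=48-51: P3@Q2 runs 3, rem=0, completes. Q0=[] Q1=[] Q2=[P5]
t=51-59: P5@Q2 runs 8, rem=0, completes. Q0=[] Q1=[] Q2=[]

Answer: P4,P2,P1,P3,P5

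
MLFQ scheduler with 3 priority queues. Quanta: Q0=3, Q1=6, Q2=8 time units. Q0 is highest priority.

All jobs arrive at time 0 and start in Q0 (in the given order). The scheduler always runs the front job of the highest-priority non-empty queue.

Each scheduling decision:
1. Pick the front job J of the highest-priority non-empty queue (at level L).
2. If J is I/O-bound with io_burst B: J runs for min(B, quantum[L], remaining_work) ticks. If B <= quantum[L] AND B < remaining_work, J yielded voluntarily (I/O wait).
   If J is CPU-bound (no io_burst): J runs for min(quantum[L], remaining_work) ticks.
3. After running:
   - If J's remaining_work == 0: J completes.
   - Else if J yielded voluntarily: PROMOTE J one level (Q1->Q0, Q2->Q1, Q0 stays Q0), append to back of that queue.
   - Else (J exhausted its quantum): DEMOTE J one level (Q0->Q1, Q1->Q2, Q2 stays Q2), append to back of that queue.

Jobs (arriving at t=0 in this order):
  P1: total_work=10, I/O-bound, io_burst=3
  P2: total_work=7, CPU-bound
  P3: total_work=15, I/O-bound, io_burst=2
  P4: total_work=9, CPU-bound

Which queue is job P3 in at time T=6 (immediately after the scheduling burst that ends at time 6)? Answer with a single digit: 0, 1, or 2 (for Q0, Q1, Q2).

t=0-3: P1@Q0 runs 3, rem=7, I/O yield, promote→Q0. Q0=[P2,P3,P4,P1] Q1=[] Q2=[]
t=3-6: P2@Q0 runs 3, rem=4, quantum used, demote→Q1. Q0=[P3,P4,P1] Q1=[P2] Q2=[]
t=6-8: P3@Q0 runs 2, rem=13, I/O yield, promote→Q0. Q0=[P4,P1,P3] Q1=[P2] Q2=[]
t=8-11: P4@Q0 runs 3, rem=6, quantum used, demote→Q1. Q0=[P1,P3] Q1=[P2,P4] Q2=[]
t=11-14: P1@Q0 runs 3, rem=4, I/O yield, promote→Q0. Q0=[P3,P1] Q1=[P2,P4] Q2=[]
t=14-16: P3@Q0 runs 2, rem=11, I/O yield, promote→Q0. Q0=[P1,P3] Q1=[P2,P4] Q2=[]
t=16-19: P1@Q0 runs 3, rem=1, I/O yield, promote→Q0. Q0=[P3,P1] Q1=[P2,P4] Q2=[]
t=19-21: P3@Q0 runs 2, rem=9, I/O yield, promote→Q0. Q0=[P1,P3] Q1=[P2,P4] Q2=[]
t=21-22: P1@Q0 runs 1, rem=0, completes. Q0=[P3] Q1=[P2,P4] Q2=[]
t=22-24: P3@Q0 runs 2, rem=7, I/O yield, promote→Q0. Q0=[P3] Q1=[P2,P4] Q2=[]
t=24-26: P3@Q0 runs 2, rem=5, I/O yield, promote→Q0. Q0=[P3] Q1=[P2,P4] Q2=[]
t=26-28: P3@Q0 runs 2, rem=3, I/O yield, promote→Q0. Q0=[P3] Q1=[P2,P4] Q2=[]
t=28-30: P3@Q0 runs 2, rem=1, I/O yield, promote→Q0. Q0=[P3] Q1=[P2,P4] Q2=[]
t=30-31: P3@Q0 runs 1, rem=0, completes. Q0=[] Q1=[P2,P4] Q2=[]
t=31-35: P2@Q1 runs 4, rem=0, completes. Q0=[] Q1=[P4] Q2=[]
t=35-41: P4@Q1 runs 6, rem=0, completes. Q0=[] Q1=[] Q2=[]

Answer: 0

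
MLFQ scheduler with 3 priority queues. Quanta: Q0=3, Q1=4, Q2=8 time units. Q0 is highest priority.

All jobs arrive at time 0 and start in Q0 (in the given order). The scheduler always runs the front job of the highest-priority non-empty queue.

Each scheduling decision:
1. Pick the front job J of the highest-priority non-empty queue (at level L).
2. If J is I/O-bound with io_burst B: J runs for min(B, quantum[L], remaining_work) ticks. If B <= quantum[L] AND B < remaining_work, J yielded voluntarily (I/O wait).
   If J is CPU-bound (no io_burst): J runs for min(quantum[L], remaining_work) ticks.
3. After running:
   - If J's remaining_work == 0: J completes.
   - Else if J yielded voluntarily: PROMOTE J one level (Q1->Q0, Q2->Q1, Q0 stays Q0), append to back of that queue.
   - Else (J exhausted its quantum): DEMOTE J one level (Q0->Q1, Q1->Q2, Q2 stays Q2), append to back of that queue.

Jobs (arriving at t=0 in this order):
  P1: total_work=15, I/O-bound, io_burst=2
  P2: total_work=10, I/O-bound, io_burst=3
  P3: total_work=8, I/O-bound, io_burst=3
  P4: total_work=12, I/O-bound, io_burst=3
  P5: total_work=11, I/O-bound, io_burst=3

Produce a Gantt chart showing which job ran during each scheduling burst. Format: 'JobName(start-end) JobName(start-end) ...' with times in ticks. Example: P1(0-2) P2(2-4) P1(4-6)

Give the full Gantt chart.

Answer: P1(0-2) P2(2-5) P3(5-8) P4(8-11) P5(11-14) P1(14-16) P2(16-19) P3(19-22) P4(22-25) P5(25-28) P1(28-30) P2(30-33) P3(33-35) P4(35-38) P5(38-41) P1(41-43) P2(43-44) P4(44-47) P5(47-49) P1(49-51) P1(51-53) P1(53-55) P1(55-56)

Derivation:
t=0-2: P1@Q0 runs 2, rem=13, I/O yield, promote→Q0. Q0=[P2,P3,P4,P5,P1] Q1=[] Q2=[]
t=2-5: P2@Q0 runs 3, rem=7, I/O yield, promote→Q0. Q0=[P3,P4,P5,P1,P2] Q1=[] Q2=[]
t=5-8: P3@Q0 runs 3, rem=5, I/O yield, promote→Q0. Q0=[P4,P5,P1,P2,P3] Q1=[] Q2=[]
t=8-11: P4@Q0 runs 3, rem=9, I/O yield, promote→Q0. Q0=[P5,P1,P2,P3,P4] Q1=[] Q2=[]
t=11-14: P5@Q0 runs 3, rem=8, I/O yield, promote→Q0. Q0=[P1,P2,P3,P4,P5] Q1=[] Q2=[]
t=14-16: P1@Q0 runs 2, rem=11, I/O yield, promote→Q0. Q0=[P2,P3,P4,P5,P1] Q1=[] Q2=[]
t=16-19: P2@Q0 runs 3, rem=4, I/O yield, promote→Q0. Q0=[P3,P4,P5,P1,P2] Q1=[] Q2=[]
t=19-22: P3@Q0 runs 3, rem=2, I/O yield, promote→Q0. Q0=[P4,P5,P1,P2,P3] Q1=[] Q2=[]
t=22-25: P4@Q0 runs 3, rem=6, I/O yield, promote→Q0. Q0=[P5,P1,P2,P3,P4] Q1=[] Q2=[]
t=25-28: P5@Q0 runs 3, rem=5, I/O yield, promote→Q0. Q0=[P1,P2,P3,P4,P5] Q1=[] Q2=[]
t=28-30: P1@Q0 runs 2, rem=9, I/O yield, promote→Q0. Q0=[P2,P3,P4,P5,P1] Q1=[] Q2=[]
t=30-33: P2@Q0 runs 3, rem=1, I/O yield, promote→Q0. Q0=[P3,P4,P5,P1,P2] Q1=[] Q2=[]
t=33-35: P3@Q0 runs 2, rem=0, completes. Q0=[P4,P5,P1,P2] Q1=[] Q2=[]
t=35-38: P4@Q0 runs 3, rem=3, I/O yield, promote→Q0. Q0=[P5,P1,P2,P4] Q1=[] Q2=[]
t=38-41: P5@Q0 runs 3, rem=2, I/O yield, promote→Q0. Q0=[P1,P2,P4,P5] Q1=[] Q2=[]
t=41-43: P1@Q0 runs 2, rem=7, I/O yield, promote→Q0. Q0=[P2,P4,P5,P1] Q1=[] Q2=[]
t=43-44: P2@Q0 runs 1, rem=0, completes. Q0=[P4,P5,P1] Q1=[] Q2=[]
t=44-47: P4@Q0 runs 3, rem=0, completes. Q0=[P5,P1] Q1=[] Q2=[]
t=47-49: P5@Q0 runs 2, rem=0, completes. Q0=[P1] Q1=[] Q2=[]
t=49-51: P1@Q0 runs 2, rem=5, I/O yield, promote→Q0. Q0=[P1] Q1=[] Q2=[]
t=51-53: P1@Q0 runs 2, rem=3, I/O yield, promote→Q0. Q0=[P1] Q1=[] Q2=[]
t=53-55: P1@Q0 runs 2, rem=1, I/O yield, promote→Q0. Q0=[P1] Q1=[] Q2=[]
t=55-56: P1@Q0 runs 1, rem=0, completes. Q0=[] Q1=[] Q2=[]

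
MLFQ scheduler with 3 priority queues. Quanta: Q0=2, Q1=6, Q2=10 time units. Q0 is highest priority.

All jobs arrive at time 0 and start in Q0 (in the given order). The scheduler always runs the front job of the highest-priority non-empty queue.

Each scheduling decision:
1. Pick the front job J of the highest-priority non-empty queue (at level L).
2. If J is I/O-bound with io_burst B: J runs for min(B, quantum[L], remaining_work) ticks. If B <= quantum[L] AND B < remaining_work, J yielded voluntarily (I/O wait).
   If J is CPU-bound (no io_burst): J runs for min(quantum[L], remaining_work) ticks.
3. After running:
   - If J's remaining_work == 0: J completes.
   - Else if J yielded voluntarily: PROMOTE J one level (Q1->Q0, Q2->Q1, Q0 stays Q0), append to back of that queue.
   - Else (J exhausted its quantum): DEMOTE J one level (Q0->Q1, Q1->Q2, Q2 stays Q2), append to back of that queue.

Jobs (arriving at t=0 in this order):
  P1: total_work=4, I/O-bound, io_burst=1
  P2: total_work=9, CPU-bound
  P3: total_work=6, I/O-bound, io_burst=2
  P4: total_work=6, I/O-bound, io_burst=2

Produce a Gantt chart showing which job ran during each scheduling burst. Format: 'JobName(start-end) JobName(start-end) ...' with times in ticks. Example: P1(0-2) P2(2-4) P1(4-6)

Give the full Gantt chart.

t=0-1: P1@Q0 runs 1, rem=3, I/O yield, promote→Q0. Q0=[P2,P3,P4,P1] Q1=[] Q2=[]
t=1-3: P2@Q0 runs 2, rem=7, quantum used, demote→Q1. Q0=[P3,P4,P1] Q1=[P2] Q2=[]
t=3-5: P3@Q0 runs 2, rem=4, I/O yield, promote→Q0. Q0=[P4,P1,P3] Q1=[P2] Q2=[]
t=5-7: P4@Q0 runs 2, rem=4, I/O yield, promote→Q0. Q0=[P1,P3,P4] Q1=[P2] Q2=[]
t=7-8: P1@Q0 runs 1, rem=2, I/O yield, promote→Q0. Q0=[P3,P4,P1] Q1=[P2] Q2=[]
t=8-10: P3@Q0 runs 2, rem=2, I/O yield, promote→Q0. Q0=[P4,P1,P3] Q1=[P2] Q2=[]
t=10-12: P4@Q0 runs 2, rem=2, I/O yield, promote→Q0. Q0=[P1,P3,P4] Q1=[P2] Q2=[]
t=12-13: P1@Q0 runs 1, rem=1, I/O yield, promote→Q0. Q0=[P3,P4,P1] Q1=[P2] Q2=[]
t=13-15: P3@Q0 runs 2, rem=0, completes. Q0=[P4,P1] Q1=[P2] Q2=[]
t=15-17: P4@Q0 runs 2, rem=0, completes. Q0=[P1] Q1=[P2] Q2=[]
t=17-18: P1@Q0 runs 1, rem=0, completes. Q0=[] Q1=[P2] Q2=[]
t=18-24: P2@Q1 runs 6, rem=1, quantum used, demote→Q2. Q0=[] Q1=[] Q2=[P2]
t=24-25: P2@Q2 runs 1, rem=0, completes. Q0=[] Q1=[] Q2=[]

Answer: P1(0-1) P2(1-3) P3(3-5) P4(5-7) P1(7-8) P3(8-10) P4(10-12) P1(12-13) P3(13-15) P4(15-17) P1(17-18) P2(18-24) P2(24-25)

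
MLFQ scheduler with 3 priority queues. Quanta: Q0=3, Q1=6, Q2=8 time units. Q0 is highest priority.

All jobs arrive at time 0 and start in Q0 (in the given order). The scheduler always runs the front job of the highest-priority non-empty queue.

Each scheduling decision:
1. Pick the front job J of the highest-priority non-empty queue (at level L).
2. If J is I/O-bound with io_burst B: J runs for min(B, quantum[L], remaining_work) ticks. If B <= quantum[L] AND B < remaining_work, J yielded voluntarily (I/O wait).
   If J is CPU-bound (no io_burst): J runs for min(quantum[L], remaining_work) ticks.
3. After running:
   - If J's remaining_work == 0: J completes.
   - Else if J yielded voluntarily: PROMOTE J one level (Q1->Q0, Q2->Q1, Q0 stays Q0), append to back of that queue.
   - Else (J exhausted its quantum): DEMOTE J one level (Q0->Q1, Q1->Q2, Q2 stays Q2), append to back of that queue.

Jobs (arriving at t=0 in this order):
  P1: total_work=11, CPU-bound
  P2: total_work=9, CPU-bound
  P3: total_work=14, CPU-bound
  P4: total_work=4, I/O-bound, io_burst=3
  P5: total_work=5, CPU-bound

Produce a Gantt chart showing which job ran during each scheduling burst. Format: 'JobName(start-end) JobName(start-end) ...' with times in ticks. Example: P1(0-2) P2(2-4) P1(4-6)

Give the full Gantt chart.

t=0-3: P1@Q0 runs 3, rem=8, quantum used, demote→Q1. Q0=[P2,P3,P4,P5] Q1=[P1] Q2=[]
t=3-6: P2@Q0 runs 3, rem=6, quantum used, demote→Q1. Q0=[P3,P4,P5] Q1=[P1,P2] Q2=[]
t=6-9: P3@Q0 runs 3, rem=11, quantum used, demote→Q1. Q0=[P4,P5] Q1=[P1,P2,P3] Q2=[]
t=9-12: P4@Q0 runs 3, rem=1, I/O yield, promote→Q0. Q0=[P5,P4] Q1=[P1,P2,P3] Q2=[]
t=12-15: P5@Q0 runs 3, rem=2, quantum used, demote→Q1. Q0=[P4] Q1=[P1,P2,P3,P5] Q2=[]
t=15-16: P4@Q0 runs 1, rem=0, completes. Q0=[] Q1=[P1,P2,P3,P5] Q2=[]
t=16-22: P1@Q1 runs 6, rem=2, quantum used, demote→Q2. Q0=[] Q1=[P2,P3,P5] Q2=[P1]
t=22-28: P2@Q1 runs 6, rem=0, completes. Q0=[] Q1=[P3,P5] Q2=[P1]
t=28-34: P3@Q1 runs 6, rem=5, quantum used, demote→Q2. Q0=[] Q1=[P5] Q2=[P1,P3]
t=34-36: P5@Q1 runs 2, rem=0, completes. Q0=[] Q1=[] Q2=[P1,P3]
t=36-38: P1@Q2 runs 2, rem=0, completes. Q0=[] Q1=[] Q2=[P3]
t=38-43: P3@Q2 runs 5, rem=0, completes. Q0=[] Q1=[] Q2=[]

Answer: P1(0-3) P2(3-6) P3(6-9) P4(9-12) P5(12-15) P4(15-16) P1(16-22) P2(22-28) P3(28-34) P5(34-36) P1(36-38) P3(38-43)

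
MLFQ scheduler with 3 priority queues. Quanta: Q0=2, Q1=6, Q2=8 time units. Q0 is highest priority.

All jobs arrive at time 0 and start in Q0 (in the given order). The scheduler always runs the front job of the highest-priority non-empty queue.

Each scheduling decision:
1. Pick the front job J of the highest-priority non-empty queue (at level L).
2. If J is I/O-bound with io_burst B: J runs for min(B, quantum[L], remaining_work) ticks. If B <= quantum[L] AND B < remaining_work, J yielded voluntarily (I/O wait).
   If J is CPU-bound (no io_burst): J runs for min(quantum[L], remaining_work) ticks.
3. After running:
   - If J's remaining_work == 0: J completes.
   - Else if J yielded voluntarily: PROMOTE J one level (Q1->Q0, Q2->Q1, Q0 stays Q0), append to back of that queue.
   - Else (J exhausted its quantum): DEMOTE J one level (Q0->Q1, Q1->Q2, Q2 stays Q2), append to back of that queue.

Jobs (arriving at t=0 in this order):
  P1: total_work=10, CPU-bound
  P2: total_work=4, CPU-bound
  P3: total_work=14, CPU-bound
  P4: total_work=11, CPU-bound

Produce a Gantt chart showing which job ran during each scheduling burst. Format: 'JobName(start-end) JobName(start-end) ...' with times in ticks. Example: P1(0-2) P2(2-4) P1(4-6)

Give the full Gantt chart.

t=0-2: P1@Q0 runs 2, rem=8, quantum used, demote→Q1. Q0=[P2,P3,P4] Q1=[P1] Q2=[]
t=2-4: P2@Q0 runs 2, rem=2, quantum used, demote→Q1. Q0=[P3,P4] Q1=[P1,P2] Q2=[]
t=4-6: P3@Q0 runs 2, rem=12, quantum used, demote→Q1. Q0=[P4] Q1=[P1,P2,P3] Q2=[]
t=6-8: P4@Q0 runs 2, rem=9, quantum used, demote→Q1. Q0=[] Q1=[P1,P2,P3,P4] Q2=[]
t=8-14: P1@Q1 runs 6, rem=2, quantum used, demote→Q2. Q0=[] Q1=[P2,P3,P4] Q2=[P1]
t=14-16: P2@Q1 runs 2, rem=0, completes. Q0=[] Q1=[P3,P4] Q2=[P1]
t=16-22: P3@Q1 runs 6, rem=6, quantum used, demote→Q2. Q0=[] Q1=[P4] Q2=[P1,P3]
t=22-28: P4@Q1 runs 6, rem=3, quantum used, demote→Q2. Q0=[] Q1=[] Q2=[P1,P3,P4]
t=28-30: P1@Q2 runs 2, rem=0, completes. Q0=[] Q1=[] Q2=[P3,P4]
t=30-36: P3@Q2 runs 6, rem=0, completes. Q0=[] Q1=[] Q2=[P4]
t=36-39: P4@Q2 runs 3, rem=0, completes. Q0=[] Q1=[] Q2=[]

Answer: P1(0-2) P2(2-4) P3(4-6) P4(6-8) P1(8-14) P2(14-16) P3(16-22) P4(22-28) P1(28-30) P3(30-36) P4(36-39)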